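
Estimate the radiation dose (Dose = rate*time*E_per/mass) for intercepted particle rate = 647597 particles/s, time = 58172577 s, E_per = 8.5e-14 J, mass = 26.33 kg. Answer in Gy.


Total energy deposited = rate * time * E_per
  = 647597 * 58172577 * 8.5e-14 = 3.2022 J
Dose = E_total / mass = 3.2022 / 26.33
Dose = 0.1216161 Gy

0.1216 Gy


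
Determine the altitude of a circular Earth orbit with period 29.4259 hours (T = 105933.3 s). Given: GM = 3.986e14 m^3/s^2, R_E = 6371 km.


T = 105933.3 s
r = (mu*T^2/(4*pi^2))^(1/3) = (3.986e14 * 105933.3^2 / (4*pi^2))^(1/3)
r = 4.8389097e+07 m = 48389.0973 km
alt = r - R_E = 48389.0973 - 6371 = 42018.0973 km

42018.0973 km


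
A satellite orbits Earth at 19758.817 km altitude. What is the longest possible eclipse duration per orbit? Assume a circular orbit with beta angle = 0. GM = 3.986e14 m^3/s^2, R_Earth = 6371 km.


r = 26129.8170 km
T = 700.5910 min
Eclipse fraction = arcsin(R_E/r)/pi = arcsin(6371.0000/26129.8170)/pi
= arcsin(0.2438211)/pi = 0.07840096
Eclipse duration = 0.07840096 * 700.5910 = 54.9270 min

54.9270 minutes


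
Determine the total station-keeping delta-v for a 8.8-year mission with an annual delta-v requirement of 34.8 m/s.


dV = rate * years = 34.8 * 8.8
dV = 306.2400 m/s

306.2400 m/s


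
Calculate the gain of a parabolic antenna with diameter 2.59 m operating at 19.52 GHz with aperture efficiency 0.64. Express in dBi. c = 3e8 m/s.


lambda = c/f = 3e8 / 1.952e+10 = 0.01536885 m
G = eta*(pi*D/lambda)^2 = 0.64*(pi*2.59/0.01536885)^2
G = 179389.2296 (linear)
G = 10*log10(179389.2296) = 52.5380 dBi

52.5380 dBi


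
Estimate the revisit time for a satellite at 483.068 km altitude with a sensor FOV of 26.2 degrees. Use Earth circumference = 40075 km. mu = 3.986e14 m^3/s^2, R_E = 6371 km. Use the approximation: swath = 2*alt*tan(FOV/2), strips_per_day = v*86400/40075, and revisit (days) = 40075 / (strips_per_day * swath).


swath = 2*483.068*tan(0.2286381) = 224.8269 km
v = sqrt(mu/r) = 7625.9586 m/s = 7.6260 km/s
strips/day = v*86400/40075 = 7.6260*86400/40075 = 16.4412
coverage/day = strips * swath = 16.4412 * 224.8269 = 3696.4336 km
revisit = 40075 / 3696.4336 = 10.8415 days

10.8415 days


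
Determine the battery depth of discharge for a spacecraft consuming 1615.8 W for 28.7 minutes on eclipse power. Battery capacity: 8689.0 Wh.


E_used = P * t / 60 = 1615.8 * 28.7 / 60 = 772.8910 Wh
DOD = E_used / E_total * 100 = 772.8910 / 8689.0 * 100
DOD = 8.8951 %

8.8951 %


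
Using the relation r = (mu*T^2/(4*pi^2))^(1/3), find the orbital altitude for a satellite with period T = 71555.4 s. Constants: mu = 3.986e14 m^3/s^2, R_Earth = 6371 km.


T = 71555.4 s
r = (mu*T^2/(4*pi^2))^(1/3) = (3.986e14 * 71555.4^2 / (4*pi^2))^(1/3)
r = 3.7252389e+07 m = 37252.3889 km
alt = r - R_E = 37252.3889 - 6371 = 30881.3889 km

30881.3889 km


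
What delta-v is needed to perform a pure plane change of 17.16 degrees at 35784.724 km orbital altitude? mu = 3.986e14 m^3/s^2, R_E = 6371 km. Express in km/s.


r = 42155.7240 km = 4.2155724e+07 m
V = sqrt(mu/r) = 3074.9664 m/s
di = 17.16 deg = 0.2994985 rad
dV = 2*V*sin(di/2) = 2*3074.9664*sin(0.1497492)
dV = 917.5097 m/s = 0.9175097 km/s

0.9175 km/s


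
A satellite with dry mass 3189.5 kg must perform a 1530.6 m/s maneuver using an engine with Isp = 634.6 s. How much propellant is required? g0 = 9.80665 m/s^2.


ve = Isp * g0 = 634.6 * 9.80665 = 6223.300090 m/s
mass ratio = exp(dv/ve) = exp(1530.6/6223.300090) = 1.27883139
m_prop = m_dry * (mr - 1) = 3189.5 * (1.27883139 - 1)
m_prop = 889.3327 kg

889.3327 kg


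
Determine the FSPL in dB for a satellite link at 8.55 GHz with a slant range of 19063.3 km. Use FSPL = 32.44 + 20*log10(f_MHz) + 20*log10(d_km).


f = 8.55 GHz = 8550.0000 MHz
d = 19063.3 km
FSPL = 32.44 + 20*log10(8550.0000) + 20*log10(19063.3)
FSPL = 32.44 + 78.6393 + 85.6040
FSPL = 196.6833 dB

196.6833 dB


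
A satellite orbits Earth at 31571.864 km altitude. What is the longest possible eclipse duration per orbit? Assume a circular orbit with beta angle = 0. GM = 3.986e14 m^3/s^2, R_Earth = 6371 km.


r = 37942.8640 km
T = 1225.9003 min
Eclipse fraction = arcsin(R_E/r)/pi = arcsin(6371.0000/37942.8640)/pi
= arcsin(0.1679104)/pi = 0.05370192
Eclipse duration = 0.05370192 * 1225.9003 = 65.8332 min

65.8332 minutes


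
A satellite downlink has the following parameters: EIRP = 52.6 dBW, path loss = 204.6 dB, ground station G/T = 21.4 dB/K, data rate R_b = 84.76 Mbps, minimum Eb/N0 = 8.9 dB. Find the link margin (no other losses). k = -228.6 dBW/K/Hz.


C/N0 = EIRP - FSPL + G/T - k = 52.6 - 204.6 + 21.4 - (-228.6)
C/N0 = 98.0000 dB-Hz
R_b = 84.76 Mbps = 8.476e+07 bps -> 10*log10(R_b) = 79.2819 dB-Hz
Eb/N0 = C/N0 - 10*log10(R_b) = 98.0000 - 79.2819 = 18.7181 dB
Margin = Eb/N0 - Eb/N0_req = 18.7181 - 8.9 = 9.8181 dB (link closes)

9.8181 dB


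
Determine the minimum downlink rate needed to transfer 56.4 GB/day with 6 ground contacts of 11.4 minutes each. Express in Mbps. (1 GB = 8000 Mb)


total contact time = 6 * 11.4 * 60 = 4104.0000 s
data = 56.4 GB = 451200.0000 Mb
rate = 451200.0000 / 4104.0000 = 109.9415 Mbps

109.9415 Mbps


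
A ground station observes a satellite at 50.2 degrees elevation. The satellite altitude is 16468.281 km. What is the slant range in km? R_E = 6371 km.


h = 16468.281 km, el = 50.2 deg
d = -R_E*sin(el) + sqrt((R_E*sin(el))^2 + 2*R_E*h + h^2)
d = -6371.0000*sin(0.8761553) + sqrt((6371.0000*0.7682835)^2 + 2*6371.0000*16468.281 + 16468.281^2)
d = 17577.5050 km

17577.5050 km


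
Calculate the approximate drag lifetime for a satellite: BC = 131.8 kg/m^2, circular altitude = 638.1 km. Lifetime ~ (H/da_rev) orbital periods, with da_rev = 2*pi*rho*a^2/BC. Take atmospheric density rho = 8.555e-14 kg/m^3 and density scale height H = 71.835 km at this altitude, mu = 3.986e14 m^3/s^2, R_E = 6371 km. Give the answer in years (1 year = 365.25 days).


a = R_E + alt = 7009.1000 km = 7.0091e+06 m
da_rev = 2*pi*rho*a^2/BC = 2*pi*8.555e-14*(7.0091e+06)^2/131.8 = 0.200359059 m per revolution
N = H/da_rev = 71835.0000 m / 0.200359059 m = 358531.3297 revolutions
P = 2*pi*sqrt(a^3/mu) = 5839.8892 s
lifetime = N*P = 358531.3297 * 5839.8892 = 2.0937832e+09 s = 24233.6022 days
years = 24233.6022 / 365.25 = 66.3480 years

66.3480 years


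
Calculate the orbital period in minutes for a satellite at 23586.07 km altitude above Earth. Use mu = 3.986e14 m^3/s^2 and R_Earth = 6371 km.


r = 29957.0700 km = 2.995707e+07 m
T = 2*pi*sqrt(r^3/mu) = 2*pi*sqrt(2.6884255e+22 / 3.986e14)
T = 51601.2500 s = 860.0208 min

860.0208 minutes


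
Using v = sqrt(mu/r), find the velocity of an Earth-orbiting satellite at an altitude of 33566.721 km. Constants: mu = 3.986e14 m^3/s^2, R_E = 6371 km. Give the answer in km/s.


r = R_E + alt = 6371.0 + 33566.721 = 39937.7210 km = 3.9937721e+07 m
v = sqrt(mu/r) = sqrt(3.986e14 / 3.9937721e+07) = 3159.1992 m/s = 3.1592 km/s

3.1592 km/s


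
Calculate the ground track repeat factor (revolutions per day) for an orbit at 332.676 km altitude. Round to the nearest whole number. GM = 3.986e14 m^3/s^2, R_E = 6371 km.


r = 6.703676e+06 m
T = 2*pi*sqrt(r^3/mu) = 5462.3654 s = 91.0394 min
revs/day = 1440 / 91.0394 = 15.8173
Rounded: 16 revolutions per day

16 revolutions per day


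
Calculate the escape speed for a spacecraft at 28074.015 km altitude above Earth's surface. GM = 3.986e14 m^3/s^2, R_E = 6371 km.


r = 6371.0 + 28074.015 = 34445.0150 km = 3.4445015e+07 m
v_esc = sqrt(2*mu/r) = sqrt(2*3.986e14 / 3.4445015e+07)
v_esc = 4810.8349 m/s = 4.8108 km/s

4.8108 km/s


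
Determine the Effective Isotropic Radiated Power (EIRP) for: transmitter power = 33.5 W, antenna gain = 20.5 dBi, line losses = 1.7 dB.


Pt = 33.5 W = 15.2504 dBW
EIRP = Pt_dBW + Gt - losses = 15.2504 + 20.5 - 1.7 = 34.0504 dBW

34.0504 dBW


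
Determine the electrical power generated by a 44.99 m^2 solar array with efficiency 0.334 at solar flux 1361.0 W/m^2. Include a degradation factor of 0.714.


P = area * eta * S * degradation
P = 44.99 * 0.334 * 1361.0 * 0.714
P = 14602.2170 W

14602.2170 W


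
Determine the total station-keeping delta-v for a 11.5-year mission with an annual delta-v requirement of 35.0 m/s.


dV = rate * years = 35.0 * 11.5
dV = 402.5000 m/s

402.5000 m/s


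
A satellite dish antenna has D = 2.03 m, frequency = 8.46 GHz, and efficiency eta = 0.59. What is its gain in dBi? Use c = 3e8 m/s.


lambda = c/f = 3e8 / 8.46e+09 = 0.03546099 m
G = eta*(pi*D/lambda)^2 = 0.59*(pi*2.03/0.03546099)^2
G = 19082.7978 (linear)
G = 10*log10(19082.7978) = 42.8064 dBi

42.8064 dBi


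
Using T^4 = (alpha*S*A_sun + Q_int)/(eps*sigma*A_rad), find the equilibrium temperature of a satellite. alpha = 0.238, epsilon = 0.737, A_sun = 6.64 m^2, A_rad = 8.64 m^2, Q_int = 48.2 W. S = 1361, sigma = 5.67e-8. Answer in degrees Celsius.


Numerator = alpha*S*A_sun + Q_int = 0.238*1361*6.64 + 48.2 = 2199.0155 W
Denominator = eps*sigma*A_rad = 0.737*5.67e-8*8.64 = 3.6104746e-07 W/K^4
T^4 = 6.0906551e+09 K^4
T = 279.3611 K = 6.2111 C

6.2111 degrees Celsius


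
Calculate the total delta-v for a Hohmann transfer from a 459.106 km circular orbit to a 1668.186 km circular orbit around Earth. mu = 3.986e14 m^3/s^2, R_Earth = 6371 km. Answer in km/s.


r1 = 6830.1060 km = 6.830106e+06 m
r2 = 8039.1860 km = 8.039186e+06 m
dv1 = sqrt(mu/r1)*(sqrt(2*r2/(r1+r2)) - 1) = 304.5221 m/s
dv2 = sqrt(mu/r2)*(1 - sqrt(2*r1/(r1+r2))) = 292.3533 m/s
total dv = |dv1| + |dv2| = 304.5221 + 292.3533 = 596.8754 m/s = 0.5968754 km/s

0.5969 km/s


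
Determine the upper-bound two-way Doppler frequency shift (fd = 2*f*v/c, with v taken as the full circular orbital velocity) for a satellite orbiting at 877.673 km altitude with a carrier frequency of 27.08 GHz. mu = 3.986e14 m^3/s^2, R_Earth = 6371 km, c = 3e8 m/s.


r = 7.248673e+06 m
v = sqrt(mu/r) = 7415.4821 m/s (worst-case radial velocity)
f = 27.08 GHz = 2.708e+10 Hz
fd = 2*f*v/c = 2*2.708e+10*7415.4821/3.0e+08
fd = 1.3387417e+06 Hz

1.3387e+06 Hz


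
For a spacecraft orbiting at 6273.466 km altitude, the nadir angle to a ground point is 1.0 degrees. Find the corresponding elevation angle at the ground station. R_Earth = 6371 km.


r = R_E + alt = 12644.4660 km
Law of sines in the satellite / Earth-center / ground-point triangle:
  sin(nadir)/R_E = sin(90 + el)/r  =>  cos(el) = (r/R_E)*sin(nadir)
cos(el) = (12644.4660 / 6371.0000) * sin(1.0 deg) = 0.03463763
el = arccos(0.03463763) = 88.0150 deg
(Earth-central angle = 90 - nadir - el = 0.9849872 deg)

88.0150 degrees


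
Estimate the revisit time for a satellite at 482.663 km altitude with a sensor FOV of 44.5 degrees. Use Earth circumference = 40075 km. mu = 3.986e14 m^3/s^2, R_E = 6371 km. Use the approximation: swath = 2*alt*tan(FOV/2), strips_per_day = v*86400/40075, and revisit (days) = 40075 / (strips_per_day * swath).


swath = 2*482.663*tan(0.3883358) = 394.9253 km
v = sqrt(mu/r) = 7626.1839 m/s = 7.6262 km/s
strips/day = v*86400/40075 = 7.6262*86400/40075 = 16.4417
coverage/day = strips * swath = 16.4417 * 394.9253 = 6493.2546 km
revisit = 40075 / 6493.2546 = 6.1718 days

6.1718 days


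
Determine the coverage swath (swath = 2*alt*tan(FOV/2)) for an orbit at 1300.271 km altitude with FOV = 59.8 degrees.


FOV = 59.8 deg = 1.0437 rad
swath = 2 * alt * tan(FOV/2) = 2 * 1300.271 * tan(0.5218534)
swath = 2 * 1300.271 * 0.5750255
swath = 1495.3780 km

1495.3780 km


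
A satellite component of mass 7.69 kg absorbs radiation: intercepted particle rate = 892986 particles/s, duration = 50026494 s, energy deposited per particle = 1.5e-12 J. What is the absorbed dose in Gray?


Total energy deposited = rate * time * E_per
  = 892986 * 50026494 * 1.5e-12 = 67.0094 J
Dose = E_total / mass = 67.0094 / 7.69
Dose = 8.7138 Gy

8.7138 Gy


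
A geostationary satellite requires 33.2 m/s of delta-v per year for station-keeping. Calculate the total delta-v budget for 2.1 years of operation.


dV = rate * years = 33.2 * 2.1
dV = 69.7200 m/s

69.7200 m/s


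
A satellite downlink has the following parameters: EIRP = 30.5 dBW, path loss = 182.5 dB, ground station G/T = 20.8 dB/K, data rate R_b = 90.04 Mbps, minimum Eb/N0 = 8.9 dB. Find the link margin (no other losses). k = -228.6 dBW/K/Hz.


C/N0 = EIRP - FSPL + G/T - k = 30.5 - 182.5 + 20.8 - (-228.6)
C/N0 = 97.4000 dB-Hz
R_b = 90.04 Mbps = 9.004e+07 bps -> 10*log10(R_b) = 79.5444 dB-Hz
Eb/N0 = C/N0 - 10*log10(R_b) = 97.4000 - 79.5444 = 17.8556 dB
Margin = Eb/N0 - Eb/N0_req = 17.8556 - 8.9 = 8.9556 dB (link closes)

8.9556 dB


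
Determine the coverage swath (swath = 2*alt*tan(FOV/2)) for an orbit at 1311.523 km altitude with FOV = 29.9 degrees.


FOV = 29.9 deg = 0.5218534 rad
swath = 2 * alt * tan(FOV/2) = 2 * 1311.523 * tan(0.2609267)
swath = 2 * 1311.523 * 0.2670141
swath = 700.3902 km

700.3902 km


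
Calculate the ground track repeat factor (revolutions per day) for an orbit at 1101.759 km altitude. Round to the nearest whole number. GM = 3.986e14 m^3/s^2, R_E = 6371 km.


r = 7.472759e+06 m
T = 2*pi*sqrt(r^3/mu) = 6428.8410 s = 107.1474 min
revs/day = 1440 / 107.1474 = 13.4394
Rounded: 13 revolutions per day

13 revolutions per day


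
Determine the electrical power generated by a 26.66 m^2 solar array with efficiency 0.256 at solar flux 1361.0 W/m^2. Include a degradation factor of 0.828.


P = area * eta * S * degradation
P = 26.66 * 0.256 * 1361.0 * 0.828
P = 7691.1020 W

7691.1020 W


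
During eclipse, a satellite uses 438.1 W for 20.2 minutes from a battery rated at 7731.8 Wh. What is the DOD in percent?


E_used = P * t / 60 = 438.1 * 20.2 / 60 = 147.4937 Wh
DOD = E_used / E_total * 100 = 147.4937 / 7731.8 * 100
DOD = 1.9076 %

1.9076 %


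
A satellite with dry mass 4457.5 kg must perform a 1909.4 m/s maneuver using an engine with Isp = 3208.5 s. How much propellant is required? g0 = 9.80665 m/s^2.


ve = Isp * g0 = 3208.5 * 9.80665 = 31464.636525 m/s
mass ratio = exp(dv/ve) = exp(1909.4/31464.636525) = 1.06256309
m_prop = m_dry * (mr - 1) = 4457.5 * (1.06256309 - 1)
m_prop = 278.8750 kg

278.8750 kg


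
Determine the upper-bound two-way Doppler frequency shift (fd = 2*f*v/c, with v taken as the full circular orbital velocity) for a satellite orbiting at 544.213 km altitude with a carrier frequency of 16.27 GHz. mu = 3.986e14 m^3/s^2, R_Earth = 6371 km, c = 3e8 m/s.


r = 6.915213e+06 m
v = sqrt(mu/r) = 7592.1690 m/s (worst-case radial velocity)
f = 16.27 GHz = 1.627e+10 Hz
fd = 2*f*v/c = 2*1.627e+10*7592.1690/3.0e+08
fd = 823497.2633 Hz

823497.2633 Hz


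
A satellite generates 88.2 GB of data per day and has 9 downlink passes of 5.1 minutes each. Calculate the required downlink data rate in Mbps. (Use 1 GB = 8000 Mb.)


total contact time = 9 * 5.1 * 60 = 2754.0000 s
data = 88.2 GB = 705600.0000 Mb
rate = 705600.0000 / 2754.0000 = 256.2092 Mbps

256.2092 Mbps


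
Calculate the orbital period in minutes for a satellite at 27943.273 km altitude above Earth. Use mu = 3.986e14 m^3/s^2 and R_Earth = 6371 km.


r = 34314.2730 km = 3.4314273e+07 m
T = 2*pi*sqrt(r^3/mu) = 2*pi*sqrt(4.0404004e+22 / 3.986e14)
T = 63259.1605 s = 1054.3193 min

1054.3193 minutes


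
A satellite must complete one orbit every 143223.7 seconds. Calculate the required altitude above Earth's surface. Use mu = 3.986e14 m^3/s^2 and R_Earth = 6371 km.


T = 143223.7 s
r = (mu*T^2/(4*pi^2))^(1/3) = (3.986e14 * 143223.7^2 / (4*pi^2))^(1/3)
r = 5.9165578e+07 m = 59165.5780 km
alt = r - R_E = 59165.5780 - 6371 = 52794.5780 km

52794.5780 km


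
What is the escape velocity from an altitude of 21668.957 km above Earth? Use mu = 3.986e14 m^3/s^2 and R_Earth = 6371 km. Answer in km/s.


r = 6371.0 + 21668.957 = 28039.9570 km = 2.8039957e+07 m
v_esc = sqrt(2*mu/r) = sqrt(2*3.986e14 / 2.8039957e+07)
v_esc = 5332.0593 m/s = 5.3321 km/s

5.3321 km/s


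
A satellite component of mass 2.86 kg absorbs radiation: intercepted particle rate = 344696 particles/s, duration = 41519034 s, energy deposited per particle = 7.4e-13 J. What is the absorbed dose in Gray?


Total energy deposited = rate * time * E_per
  = 344696 * 41519034 * 7.4e-13 = 10.5905 J
Dose = E_total / mass = 10.5905 / 2.86
Dose = 3.7030 Gy

3.7030 Gy


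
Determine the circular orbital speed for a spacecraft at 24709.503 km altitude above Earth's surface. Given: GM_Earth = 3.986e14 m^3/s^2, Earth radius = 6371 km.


r = R_E + alt = 6371.0 + 24709.503 = 31080.5030 km = 3.1080503e+07 m
v = sqrt(mu/r) = sqrt(3.986e14 / 3.1080503e+07) = 3581.1674 m/s = 3.5812 km/s

3.5812 km/s


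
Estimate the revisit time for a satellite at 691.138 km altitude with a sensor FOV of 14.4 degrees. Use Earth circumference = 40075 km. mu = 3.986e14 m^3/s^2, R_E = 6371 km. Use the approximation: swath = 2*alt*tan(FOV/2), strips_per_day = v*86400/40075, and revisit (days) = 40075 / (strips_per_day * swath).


swath = 2*691.138*tan(0.1256637) = 174.6221 km
v = sqrt(mu/r) = 7512.7779 m/s = 7.5128 km/s
strips/day = v*86400/40075 = 7.5128*86400/40075 = 16.1972
coverage/day = strips * swath = 16.1972 * 174.6221 = 2828.3939 km
revisit = 40075 / 2828.3939 = 14.1688 days

14.1688 days


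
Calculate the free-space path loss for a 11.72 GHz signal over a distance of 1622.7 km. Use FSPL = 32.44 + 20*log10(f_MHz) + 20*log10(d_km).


f = 11.72 GHz = 11720.0000 MHz
d = 1622.7 km
FSPL = 32.44 + 20*log10(11720.0000) + 20*log10(1622.7)
FSPL = 32.44 + 81.3786 + 64.2048
FSPL = 178.0233 dB

178.0233 dB


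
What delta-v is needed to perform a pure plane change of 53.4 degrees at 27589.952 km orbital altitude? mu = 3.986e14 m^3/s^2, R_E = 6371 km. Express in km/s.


r = 33960.9520 km = 3.3960952e+07 m
V = sqrt(mu/r) = 3425.9318 m/s
di = 53.4 deg = 0.9320058 rad
dV = 2*V*sin(di/2) = 2*3425.9318*sin(0.4660029)
dV = 3078.6725 m/s = 3.0787 km/s

3.0787 km/s


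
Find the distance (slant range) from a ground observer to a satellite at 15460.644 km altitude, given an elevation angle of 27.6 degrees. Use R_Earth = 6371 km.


h = 15460.644 km, el = 27.6 deg
d = -R_E*sin(el) + sqrt((R_E*sin(el))^2 + 2*R_E*h + h^2)
d = -6371.0000*sin(0.4817109) + sqrt((6371.0000*0.463296)^2 + 2*6371.0000*15460.644 + 15460.644^2)
d = 18137.2795 km

18137.2795 km


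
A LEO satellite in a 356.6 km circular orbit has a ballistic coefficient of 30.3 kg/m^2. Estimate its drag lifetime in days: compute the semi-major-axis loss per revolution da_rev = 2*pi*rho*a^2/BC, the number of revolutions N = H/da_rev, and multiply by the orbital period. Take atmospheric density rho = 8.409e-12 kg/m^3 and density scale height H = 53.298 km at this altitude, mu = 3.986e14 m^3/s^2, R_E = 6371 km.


a = R_E + alt = 6727.6000 km = 6.7276e+06 m
da_rev = 2*pi*rho*a^2/BC = 2*pi*8.409e-12*(6.7276e+06)^2/30.3 = 78.922697 m per revolution
N = H/da_rev = 53298.0000 m / 78.922697 m = 675.3190 revolutions
P = 2*pi*sqrt(a^3/mu) = 5491.6325 s
lifetime = N*P = 675.3190 * 5491.6325 = 3.708604e+06 s = 42.9237 days

42.9237 days


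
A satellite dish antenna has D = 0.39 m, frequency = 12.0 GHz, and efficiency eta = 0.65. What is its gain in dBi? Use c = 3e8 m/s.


lambda = c/f = 3e8 / 1.2e+10 = 0.0250 m
G = eta*(pi*D/lambda)^2 = 0.65*(pi*0.39/0.0250)^2
G = 1561.2135 (linear)
G = 10*log10(1561.2135) = 31.9346 dBi

31.9346 dBi


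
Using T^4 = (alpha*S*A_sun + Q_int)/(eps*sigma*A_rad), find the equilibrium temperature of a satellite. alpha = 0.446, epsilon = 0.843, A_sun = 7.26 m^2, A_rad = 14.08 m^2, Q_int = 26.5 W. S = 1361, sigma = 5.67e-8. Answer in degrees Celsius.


Numerator = alpha*S*A_sun + Q_int = 0.446*1361*7.26 + 26.5 = 4433.3636 W
Denominator = eps*sigma*A_rad = 0.843*5.67e-8*14.08 = 6.7299725e-07 W/K^4
T^4 = 6.5874914e+09 K^4
T = 284.8918 K = 11.7418 C

11.7418 degrees Celsius


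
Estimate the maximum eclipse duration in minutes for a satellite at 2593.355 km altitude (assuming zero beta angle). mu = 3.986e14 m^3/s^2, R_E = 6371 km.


r = 8964.3550 km
T = 140.7792 min
Eclipse fraction = arcsin(R_E/r)/pi = arcsin(6371.0000/8964.3550)/pi
= arcsin(0.7107037)/pi = 0.2516233
Eclipse duration = 0.2516233 * 140.7792 = 35.4233 min

35.4233 minutes


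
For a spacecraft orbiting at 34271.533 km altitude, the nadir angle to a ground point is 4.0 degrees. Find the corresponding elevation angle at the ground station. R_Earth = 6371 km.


r = R_E + alt = 40642.5330 km
Law of sines in the satellite / Earth-center / ground-point triangle:
  sin(nadir)/R_E = sin(90 + el)/r  =>  cos(el) = (r/R_E)*sin(nadir)
cos(el) = (40642.5330 / 6371.0000) * sin(4.0 deg) = 0.4449976
el = arccos(0.4449976) = 63.5768 deg
(Earth-central angle = 90 - nadir - el = 22.4232 deg)

63.5768 degrees


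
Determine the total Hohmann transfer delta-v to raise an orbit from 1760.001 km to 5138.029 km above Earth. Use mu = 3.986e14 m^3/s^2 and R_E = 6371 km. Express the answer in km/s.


r1 = 8131.0010 km = 8.131001e+06 m
r2 = 11509.0290 km = 1.1509029e+07 m
dv1 = sqrt(mu/r1)*(sqrt(2*r2/(r1+r2)) - 1) = 578.2483 m/s
dv2 = sqrt(mu/r2)*(1 - sqrt(2*r1/(r1+r2))) = 529.9674 m/s
total dv = |dv1| + |dv2| = 578.2483 + 529.9674 = 1108.2157 m/s = 1.1082 km/s

1.1082 km/s


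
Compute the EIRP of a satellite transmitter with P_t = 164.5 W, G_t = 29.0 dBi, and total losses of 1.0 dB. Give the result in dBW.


Pt = 164.5 W = 22.1617 dBW
EIRP = Pt_dBW + Gt - losses = 22.1617 + 29.0 - 1.0 = 50.1617 dBW

50.1617 dBW


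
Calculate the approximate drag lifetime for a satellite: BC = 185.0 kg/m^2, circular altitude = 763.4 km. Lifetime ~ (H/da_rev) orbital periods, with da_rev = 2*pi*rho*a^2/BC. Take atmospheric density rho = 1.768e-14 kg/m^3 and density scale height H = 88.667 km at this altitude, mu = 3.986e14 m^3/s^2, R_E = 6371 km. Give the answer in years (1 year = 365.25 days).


a = R_E + alt = 7134.4000 km = 7.1344e+06 m
da_rev = 2*pi*rho*a^2/BC = 2*pi*1.768e-14*(7.1344e+06)^2/185.0 = 0.0305636565 m per revolution
N = H/da_rev = 88667.0000 m / 0.0305636565 m = 2.90106e+06 revolutions
P = 2*pi*sqrt(a^3/mu) = 5997.1844 s
lifetime = N*P = 2.90106e+06 * 5997.1844 = 1.7398192e+10 s = 201367.9576 days
years = 201367.9576 / 365.25 = 551.3154 years

551.3154 years


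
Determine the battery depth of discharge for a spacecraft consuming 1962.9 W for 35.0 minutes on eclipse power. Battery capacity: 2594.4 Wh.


E_used = P * t / 60 = 1962.9 * 35.0 / 60 = 1145.0250 Wh
DOD = E_used / E_total * 100 = 1145.0250 / 2594.4 * 100
DOD = 44.1345 %

44.1345 %


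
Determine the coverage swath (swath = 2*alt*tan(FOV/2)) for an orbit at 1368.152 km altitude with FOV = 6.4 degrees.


FOV = 6.4 deg = 0.1117011 rad
swath = 2 * alt * tan(FOV/2) = 2 * 1368.152 * tan(0.05585054)
swath = 2 * 1368.152 * 0.05590868
swath = 152.9831 km

152.9831 km


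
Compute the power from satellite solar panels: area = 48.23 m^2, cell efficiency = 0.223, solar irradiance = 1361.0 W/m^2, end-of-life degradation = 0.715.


P = area * eta * S * degradation
P = 48.23 * 0.223 * 1361.0 * 0.715
P = 10466.1340 W

10466.1340 W


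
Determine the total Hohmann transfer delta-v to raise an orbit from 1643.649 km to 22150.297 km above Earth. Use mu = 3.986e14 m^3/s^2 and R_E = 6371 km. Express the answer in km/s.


r1 = 8014.6490 km = 8.014649e+06 m
r2 = 28521.2970 km = 2.8521297e+07 m
dv1 = sqrt(mu/r1)*(sqrt(2*r2/(r1+r2)) - 1) = 1759.5959 m/s
dv2 = sqrt(mu/r2)*(1 - sqrt(2*r1/(r1+r2))) = 1262.2113 m/s
total dv = |dv1| + |dv2| = 1759.5959 + 1262.2113 = 3021.8072 m/s = 3.0218 km/s

3.0218 km/s


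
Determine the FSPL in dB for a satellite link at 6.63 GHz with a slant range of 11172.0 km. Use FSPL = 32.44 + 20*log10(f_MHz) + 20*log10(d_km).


f = 6.63 GHz = 6630.0000 MHz
d = 11172.0 km
FSPL = 32.44 + 20*log10(6630.0000) + 20*log10(11172.0)
FSPL = 32.44 + 76.4303 + 80.9626
FSPL = 189.8329 dB

189.8329 dB


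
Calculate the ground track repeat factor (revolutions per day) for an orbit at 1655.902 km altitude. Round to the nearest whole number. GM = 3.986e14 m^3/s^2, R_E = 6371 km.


r = 8.026902e+06 m
T = 2*pi*sqrt(r^3/mu) = 7157.0353 s = 119.2839 min
revs/day = 1440 / 119.2839 = 12.0720
Rounded: 12 revolutions per day

12 revolutions per day


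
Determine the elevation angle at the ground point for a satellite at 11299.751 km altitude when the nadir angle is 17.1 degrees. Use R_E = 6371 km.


r = R_E + alt = 17670.7510 km
Law of sines in the satellite / Earth-center / ground-point triangle:
  sin(nadir)/R_E = sin(90 + el)/r  =>  cos(el) = (r/R_E)*sin(nadir)
cos(el) = (17670.7510 / 6371.0000) * sin(17.1 deg) = 0.815557
el = arccos(0.815557) = 35.3575 deg
(Earth-central angle = 90 - nadir - el = 37.5425 deg)

35.3575 degrees


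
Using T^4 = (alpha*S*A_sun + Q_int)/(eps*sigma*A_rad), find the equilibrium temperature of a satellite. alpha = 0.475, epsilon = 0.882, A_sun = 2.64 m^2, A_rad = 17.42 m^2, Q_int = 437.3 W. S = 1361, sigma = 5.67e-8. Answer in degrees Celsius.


Numerator = alpha*S*A_sun + Q_int = 0.475*1361*2.64 + 437.3 = 2143.9940 W
Denominator = eps*sigma*A_rad = 0.882*5.67e-8*17.42 = 8.7116375e-07 W/K^4
T^4 = 2.4610689e+09 K^4
T = 222.7311 K = -50.4189 C

-50.4189 degrees Celsius


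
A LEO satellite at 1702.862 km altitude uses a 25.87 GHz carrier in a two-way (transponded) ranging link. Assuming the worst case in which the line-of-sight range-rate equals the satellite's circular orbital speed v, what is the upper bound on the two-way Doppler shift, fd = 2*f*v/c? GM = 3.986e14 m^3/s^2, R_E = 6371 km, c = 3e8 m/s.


r = 8.073862e+06 m
v = sqrt(mu/r) = 7026.3210 m/s (worst-case radial velocity)
f = 25.87 GHz = 2.587e+10 Hz
fd = 2*f*v/c = 2*2.587e+10*7026.3210/3.0e+08
fd = 1.2118062e+06 Hz

1.2118e+06 Hz


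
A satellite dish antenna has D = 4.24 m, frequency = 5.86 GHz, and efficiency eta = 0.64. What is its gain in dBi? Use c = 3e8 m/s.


lambda = c/f = 3e8 / 5.86e+09 = 0.05119454 m
G = eta*(pi*D/lambda)^2 = 0.64*(pi*4.24/0.05119454)^2
G = 43327.5523 (linear)
G = 10*log10(43327.5523) = 46.3676 dBi

46.3676 dBi


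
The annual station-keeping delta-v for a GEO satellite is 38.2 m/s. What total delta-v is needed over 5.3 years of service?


dV = rate * years = 38.2 * 5.3
dV = 202.4600 m/s

202.4600 m/s


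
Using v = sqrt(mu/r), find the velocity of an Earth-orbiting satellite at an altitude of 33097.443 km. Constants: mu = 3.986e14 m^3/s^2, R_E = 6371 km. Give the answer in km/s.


r = R_E + alt = 6371.0 + 33097.443 = 39468.4430 km = 3.9468443e+07 m
v = sqrt(mu/r) = sqrt(3.986e14 / 3.9468443e+07) = 3177.9250 m/s = 3.1779 km/s

3.1779 km/s


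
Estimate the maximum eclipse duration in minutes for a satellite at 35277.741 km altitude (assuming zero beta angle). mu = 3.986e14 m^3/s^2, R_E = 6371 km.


r = 41648.7410 km
T = 1409.8171 min
Eclipse fraction = arcsin(R_E/r)/pi = arcsin(6371.0000/41648.7410)/pi
= arcsin(0.1529698)/pi = 0.04888373
Eclipse duration = 0.04888373 * 1409.8171 = 68.9171 min

68.9171 minutes


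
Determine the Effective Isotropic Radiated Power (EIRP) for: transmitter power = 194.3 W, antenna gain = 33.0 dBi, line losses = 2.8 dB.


Pt = 194.3 W = 22.8847 dBW
EIRP = Pt_dBW + Gt - losses = 22.8847 + 33.0 - 2.8 = 53.0847 dBW

53.0847 dBW


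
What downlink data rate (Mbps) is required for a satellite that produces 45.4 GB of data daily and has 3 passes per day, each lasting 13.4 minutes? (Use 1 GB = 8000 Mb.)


total contact time = 3 * 13.4 * 60 = 2412.0000 s
data = 45.4 GB = 363200.0000 Mb
rate = 363200.0000 / 2412.0000 = 150.5804 Mbps

150.5804 Mbps


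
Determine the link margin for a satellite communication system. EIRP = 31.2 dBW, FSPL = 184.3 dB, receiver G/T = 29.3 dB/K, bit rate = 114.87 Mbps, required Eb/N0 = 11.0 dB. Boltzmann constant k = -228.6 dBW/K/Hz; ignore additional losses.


C/N0 = EIRP - FSPL + G/T - k = 31.2 - 184.3 + 29.3 - (-228.6)
C/N0 = 104.8000 dB-Hz
R_b = 114.87 Mbps = 1.1487e+08 bps -> 10*log10(R_b) = 80.6021 dB-Hz
Eb/N0 = C/N0 - 10*log10(R_b) = 104.8000 - 80.6021 = 24.1979 dB
Margin = Eb/N0 - Eb/N0_req = 24.1979 - 11.0 = 13.1979 dB (link closes)

13.1979 dB


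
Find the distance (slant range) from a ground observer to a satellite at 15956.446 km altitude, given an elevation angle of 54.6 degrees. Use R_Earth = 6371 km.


h = 15956.446 km, el = 54.6 deg
d = -R_E*sin(el) + sqrt((R_E*sin(el))^2 + 2*R_E*h + h^2)
d = -6371.0000*sin(0.9529498) + sqrt((6371.0000*0.8151278)^2 + 2*6371.0000*15956.446 + 15956.446^2)
d = 16827.1367 km

16827.1367 km


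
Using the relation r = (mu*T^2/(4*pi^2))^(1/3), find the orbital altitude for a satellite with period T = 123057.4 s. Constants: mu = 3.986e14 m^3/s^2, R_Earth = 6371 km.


T = 123057.4 s
r = (mu*T^2/(4*pi^2))^(1/3) = (3.986e14 * 123057.4^2 / (4*pi^2))^(1/3)
r = 5.3472564e+07 m = 53472.5640 km
alt = r - R_E = 53472.5640 - 6371 = 47101.5640 km

47101.5640 km


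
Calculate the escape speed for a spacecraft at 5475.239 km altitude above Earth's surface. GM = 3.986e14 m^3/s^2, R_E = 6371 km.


r = 6371.0 + 5475.239 = 11846.2390 km = 1.1846239e+07 m
v_esc = sqrt(2*mu/r) = sqrt(2*3.986e14 / 1.1846239e+07)
v_esc = 8203.3908 m/s = 8.2034 km/s

8.2034 km/s


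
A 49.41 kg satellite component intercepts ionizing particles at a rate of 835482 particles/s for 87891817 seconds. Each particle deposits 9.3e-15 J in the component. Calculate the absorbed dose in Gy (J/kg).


Total energy deposited = rate * time * E_per
  = 835482 * 87891817 * 9.3e-15 = 0.6829179 J
Dose = E_total / mass = 0.6829179 / 49.41
Dose = 0.01382145 Gy

0.0138 Gy


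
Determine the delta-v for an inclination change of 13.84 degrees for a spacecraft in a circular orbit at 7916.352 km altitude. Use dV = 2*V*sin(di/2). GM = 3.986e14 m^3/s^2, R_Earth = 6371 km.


r = 14287.3520 km = 1.4287352e+07 m
V = sqrt(mu/r) = 5281.9316 m/s
di = 13.84 deg = 0.2415536 rad
dV = 2*V*sin(di/2) = 2*5281.9316*sin(0.1207768)
dV = 1272.7698 m/s = 1.2728 km/s

1.2728 km/s


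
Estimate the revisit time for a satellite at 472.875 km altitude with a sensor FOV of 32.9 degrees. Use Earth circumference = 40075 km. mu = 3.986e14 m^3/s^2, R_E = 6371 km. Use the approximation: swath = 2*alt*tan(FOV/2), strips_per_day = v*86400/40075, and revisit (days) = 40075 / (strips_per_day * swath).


swath = 2*472.875*tan(0.2871067) = 279.2464 km
v = sqrt(mu/r) = 7631.6354 m/s = 7.6316 km/s
strips/day = v*86400/40075 = 7.6316*86400/40075 = 16.4535
coverage/day = strips * swath = 16.4535 * 279.2464 = 4594.5758 km
revisit = 40075 / 4594.5758 = 8.7222 days

8.7222 days


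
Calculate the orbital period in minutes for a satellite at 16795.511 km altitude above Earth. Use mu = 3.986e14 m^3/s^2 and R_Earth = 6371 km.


r = 23166.5110 km = 2.3166511e+07 m
T = 2*pi*sqrt(r^3/mu) = 2*pi*sqrt(1.2433171e+22 / 3.986e14)
T = 35091.5191 s = 584.8587 min

584.8587 minutes


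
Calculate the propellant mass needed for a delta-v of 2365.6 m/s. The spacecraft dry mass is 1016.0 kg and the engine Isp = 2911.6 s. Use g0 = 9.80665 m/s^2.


ve = Isp * g0 = 2911.6 * 9.80665 = 28553.042140 m/s
mass ratio = exp(dv/ve) = exp(2365.6/28553.042140) = 1.08637810
m_prop = m_dry * (mr - 1) = 1016.0 * (1.08637810 - 1)
m_prop = 87.7601 kg

87.7601 kg


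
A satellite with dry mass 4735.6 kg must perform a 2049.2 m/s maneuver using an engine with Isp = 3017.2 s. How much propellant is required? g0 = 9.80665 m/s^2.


ve = Isp * g0 = 3017.2 * 9.80665 = 29588.624380 m/s
mass ratio = exp(dv/ve) = exp(2049.2/29588.624380) = 1.07171090
m_prop = m_dry * (mr - 1) = 4735.6 * (1.07171090 - 1)
m_prop = 339.5941 kg

339.5941 kg


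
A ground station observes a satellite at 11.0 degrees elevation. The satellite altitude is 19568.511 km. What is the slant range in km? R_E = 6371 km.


h = 19568.511 km, el = 11.0 deg
d = -R_E*sin(el) + sqrt((R_E*sin(el))^2 + 2*R_E*h + h^2)
d = -6371.0000*sin(0.1919862) + sqrt((6371.0000*0.190809)^2 + 2*6371.0000*19568.511 + 19568.511^2)
d = 23958.6758 km

23958.6758 km


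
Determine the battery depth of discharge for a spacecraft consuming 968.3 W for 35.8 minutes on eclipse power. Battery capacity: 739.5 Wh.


E_used = P * t / 60 = 968.3 * 35.8 / 60 = 577.7523 Wh
DOD = E_used / E_total * 100 = 577.7523 / 739.5 * 100
DOD = 78.1274 %

78.1274 %


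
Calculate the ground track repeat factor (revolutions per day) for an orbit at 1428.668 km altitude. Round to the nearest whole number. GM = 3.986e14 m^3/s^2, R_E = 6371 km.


r = 7.799668e+06 m
T = 2*pi*sqrt(r^3/mu) = 6855.2831 s = 114.2547 min
revs/day = 1440 / 114.2547 = 12.6034
Rounded: 13 revolutions per day

13 revolutions per day


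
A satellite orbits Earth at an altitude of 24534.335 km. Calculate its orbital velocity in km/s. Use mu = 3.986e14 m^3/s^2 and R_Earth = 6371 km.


r = R_E + alt = 6371.0 + 24534.335 = 30905.3350 km = 3.0905335e+07 m
v = sqrt(mu/r) = sqrt(3.986e14 / 3.0905335e+07) = 3591.3019 m/s = 3.5913 km/s

3.5913 km/s


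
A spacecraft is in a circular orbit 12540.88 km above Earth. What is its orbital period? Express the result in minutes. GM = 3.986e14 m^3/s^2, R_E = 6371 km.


r = 18911.8800 km = 1.891188e+07 m
T = 2*pi*sqrt(r^3/mu) = 2*pi*sqrt(6.764008e+21 / 3.986e14)
T = 25882.9204 s = 431.3820 min

431.3820 minutes


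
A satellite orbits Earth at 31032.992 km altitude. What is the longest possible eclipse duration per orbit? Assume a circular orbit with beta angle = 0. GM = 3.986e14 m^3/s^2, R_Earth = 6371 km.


r = 37403.9920 km
T = 1199.8775 min
Eclipse fraction = arcsin(R_E/r)/pi = arcsin(6371.0000/37403.9920)/pi
= arcsin(0.1703294)/pi = 0.05448318
Eclipse duration = 0.05448318 * 1199.8775 = 65.3731 min

65.3731 minutes


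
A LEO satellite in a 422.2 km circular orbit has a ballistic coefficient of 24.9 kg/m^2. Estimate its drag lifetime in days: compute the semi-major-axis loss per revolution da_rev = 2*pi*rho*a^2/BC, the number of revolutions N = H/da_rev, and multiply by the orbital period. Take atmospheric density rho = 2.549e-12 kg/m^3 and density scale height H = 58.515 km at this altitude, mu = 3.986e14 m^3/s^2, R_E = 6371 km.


a = R_E + alt = 6793.2000 km = 6.7932e+06 m
da_rev = 2*pi*rho*a^2/BC = 2*pi*2.549e-12*(6.7932e+06)^2/24.9 = 29.682410 m per revolution
N = H/da_rev = 58515.0000 m / 29.682410 m = 1971.3696 revolutions
P = 2*pi*sqrt(a^3/mu) = 5572.1503 s
lifetime = N*P = 1971.3696 * 5572.1503 = 1.0984768e+07 s = 127.1385 days

127.1385 days


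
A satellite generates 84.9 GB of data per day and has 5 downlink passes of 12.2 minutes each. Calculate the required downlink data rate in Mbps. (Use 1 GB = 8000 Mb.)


total contact time = 5 * 12.2 * 60 = 3660.0000 s
data = 84.9 GB = 679200.0000 Mb
rate = 679200.0000 / 3660.0000 = 185.5738 Mbps

185.5738 Mbps


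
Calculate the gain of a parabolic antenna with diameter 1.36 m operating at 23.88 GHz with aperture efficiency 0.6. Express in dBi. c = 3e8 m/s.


lambda = c/f = 3e8 / 2.388e+10 = 0.01256281 m
G = eta*(pi*D/lambda)^2 = 0.6*(pi*1.36/0.01256281)^2
G = 69399.2773 (linear)
G = 10*log10(69399.2773) = 48.4135 dBi

48.4135 dBi


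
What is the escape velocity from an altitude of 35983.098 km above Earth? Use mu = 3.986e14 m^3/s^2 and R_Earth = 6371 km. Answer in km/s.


r = 6371.0 + 35983.098 = 42354.0980 km = 4.2354098e+07 m
v_esc = sqrt(2*mu/r) = sqrt(2*3.986e14 / 4.2354098e+07)
v_esc = 4338.4633 m/s = 4.3385 km/s

4.3385 km/s


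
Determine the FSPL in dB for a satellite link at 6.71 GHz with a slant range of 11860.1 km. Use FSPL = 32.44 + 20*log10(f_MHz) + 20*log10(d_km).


f = 6.71 GHz = 6710.0000 MHz
d = 11860.1 km
FSPL = 32.44 + 20*log10(6710.0000) + 20*log10(11860.1)
FSPL = 32.44 + 76.5345 + 81.4818
FSPL = 190.4562 dB

190.4562 dB


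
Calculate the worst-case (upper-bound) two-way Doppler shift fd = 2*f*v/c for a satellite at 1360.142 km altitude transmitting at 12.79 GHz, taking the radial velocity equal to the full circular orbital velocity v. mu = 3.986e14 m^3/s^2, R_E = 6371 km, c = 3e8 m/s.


r = 7.731142e+06 m
v = sqrt(mu/r) = 7180.3700 m/s (worst-case radial velocity)
f = 12.79 GHz = 1.279e+10 Hz
fd = 2*f*v/c = 2*1.279e+10*7180.3700/3.0e+08
fd = 612246.2130 Hz

612246.2130 Hz


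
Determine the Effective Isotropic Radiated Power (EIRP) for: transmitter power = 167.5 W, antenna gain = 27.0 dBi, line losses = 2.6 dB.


Pt = 167.5 W = 22.2401 dBW
EIRP = Pt_dBW + Gt - losses = 22.2401 + 27.0 - 2.6 = 46.6401 dBW

46.6401 dBW


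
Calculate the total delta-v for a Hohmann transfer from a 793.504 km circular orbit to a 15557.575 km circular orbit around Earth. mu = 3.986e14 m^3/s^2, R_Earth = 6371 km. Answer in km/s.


r1 = 7164.5040 km = 7.164504e+06 m
r2 = 21928.5750 km = 2.1928575e+07 m
dv1 = sqrt(mu/r1)*(sqrt(2*r2/(r1+r2)) - 1) = 1699.0927 m/s
dv2 = sqrt(mu/r2)*(1 - sqrt(2*r1/(r1+r2))) = 1271.3684 m/s
total dv = |dv1| + |dv2| = 1699.0927 + 1271.3684 = 2970.4611 m/s = 2.9705 km/s

2.9705 km/s


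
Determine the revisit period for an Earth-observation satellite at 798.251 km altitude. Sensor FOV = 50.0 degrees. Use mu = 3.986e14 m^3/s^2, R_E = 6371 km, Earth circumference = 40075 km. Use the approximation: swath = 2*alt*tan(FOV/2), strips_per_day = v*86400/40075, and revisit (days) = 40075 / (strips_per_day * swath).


swath = 2*798.251*tan(0.4363323) = 744.4611 km
v = sqrt(mu/r) = 7456.4439 m/s = 7.4564 km/s
strips/day = v*86400/40075 = 7.4564*86400/40075 = 16.0758
coverage/day = strips * swath = 16.0758 * 744.4611 = 11967.7906 km
revisit = 40075 / 11967.7906 = 3.3486 days

3.3486 days


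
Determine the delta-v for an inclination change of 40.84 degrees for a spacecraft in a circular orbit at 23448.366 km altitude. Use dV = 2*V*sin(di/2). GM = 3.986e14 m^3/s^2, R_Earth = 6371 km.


r = 29819.3660 km = 2.9819366e+07 m
V = sqrt(mu/r) = 3656.1116 m/s
di = 40.84 deg = 0.7127925 rad
dV = 2*V*sin(di/2) = 2*3656.1116*sin(0.3563962)
dV = 2551.2288 m/s = 2.5512 km/s

2.5512 km/s


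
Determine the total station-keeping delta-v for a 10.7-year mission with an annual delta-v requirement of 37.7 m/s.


dV = rate * years = 37.7 * 10.7
dV = 403.3900 m/s

403.3900 m/s


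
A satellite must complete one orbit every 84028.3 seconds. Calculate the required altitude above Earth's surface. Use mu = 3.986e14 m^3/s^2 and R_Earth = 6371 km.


T = 84028.3 s
r = (mu*T^2/(4*pi^2))^(1/3) = (3.986e14 * 84028.3^2 / (4*pi^2))^(1/3)
r = 4.1464481e+07 m = 41464.4813 km
alt = r - R_E = 41464.4813 - 6371 = 35093.4813 km

35093.4813 km


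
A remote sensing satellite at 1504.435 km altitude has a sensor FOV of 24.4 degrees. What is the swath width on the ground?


FOV = 24.4 deg = 0.4258603 rad
swath = 2 * alt * tan(FOV/2) = 2 * 1504.435 * tan(0.2129302)
swath = 2 * 1504.435 * 0.2162077
swath = 650.5407 km

650.5407 km


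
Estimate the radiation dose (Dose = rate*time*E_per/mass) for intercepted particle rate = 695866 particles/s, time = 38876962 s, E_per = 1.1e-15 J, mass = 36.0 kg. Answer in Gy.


Total energy deposited = rate * time * E_per
  = 695866 * 38876962 * 1.1e-15 = 0.02975847 J
Dose = E_total / mass = 0.02975847 / 36.0
Dose = 8.2662421e-04 Gy

8.2662e-04 Gy


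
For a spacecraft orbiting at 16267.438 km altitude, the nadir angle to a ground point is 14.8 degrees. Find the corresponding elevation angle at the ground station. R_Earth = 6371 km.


r = R_E + alt = 22638.4380 km
Law of sines in the satellite / Earth-center / ground-point triangle:
  sin(nadir)/R_E = sin(90 + el)/r  =>  cos(el) = (r/R_E)*sin(nadir)
cos(el) = (22638.4380 / 6371.0000) * sin(14.8 deg) = 0.90769
el = arccos(0.90769) = 24.8119 deg
(Earth-central angle = 90 - nadir - el = 50.3881 deg)

24.8119 degrees


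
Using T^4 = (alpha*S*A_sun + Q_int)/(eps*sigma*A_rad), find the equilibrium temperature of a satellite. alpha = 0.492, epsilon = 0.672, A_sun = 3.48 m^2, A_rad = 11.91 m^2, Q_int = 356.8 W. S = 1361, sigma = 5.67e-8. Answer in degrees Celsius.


Numerator = alpha*S*A_sun + Q_int = 0.492*1361*3.48 + 356.8 = 2687.0498 W
Denominator = eps*sigma*A_rad = 0.672*5.67e-8*11.91 = 4.5379958e-07 W/K^4
T^4 = 5.9212257e+09 K^4
T = 277.3977 K = 4.2477 C

4.2477 degrees Celsius
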